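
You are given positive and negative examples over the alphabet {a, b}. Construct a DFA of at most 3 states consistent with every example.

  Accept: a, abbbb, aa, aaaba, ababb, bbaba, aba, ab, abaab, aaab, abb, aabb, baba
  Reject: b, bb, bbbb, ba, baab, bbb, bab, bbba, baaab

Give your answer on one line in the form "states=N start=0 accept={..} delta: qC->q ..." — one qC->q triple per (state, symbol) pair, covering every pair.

states=3 start=0 accept={1} delta: 0a->1 0b->2 1a->1 1b->1 2a->2 2b->0

State merging on the prefix tree: take the shortest (then alphabetical) example prefix whose next move is undefined and point that move at state 0, else 1, else 2, ...; a target is out if some Accept/Reject pair would then sit in one state with the same input left (inseparable). If every existing state is out, open a new one.
a: 0a undefined. 0a->0: no, abbbb/bbbb meet in 0 with "bbbb" left. Open state 1: 0a->1.
b: 0b undefined. 0b->0: no, a/ba meet in 1. 0b->1: no, a/b meet in 1. Open state 2: 0b->2.
aa: 1a undefined. 1a->0: no, aabb/bb meet in 2 with "b" left. 1a->1: ok.
ab: 1b undefined. 1b->0: no, abbbb/bbb meet in 2 with "bb" left. 1b->1: ok.
ba: 2a undefined. 2a->0: no, a/baab meet in 1. 2a->1: no, a/ba meet in 1. 2a->2: ok.
bb: 2b undefined. 2b->0: ok.
All examples now run through 3 states with every (state, symbol) defined. Accept strings end in {1}, Reject strings end in {0,2}; accept={1}.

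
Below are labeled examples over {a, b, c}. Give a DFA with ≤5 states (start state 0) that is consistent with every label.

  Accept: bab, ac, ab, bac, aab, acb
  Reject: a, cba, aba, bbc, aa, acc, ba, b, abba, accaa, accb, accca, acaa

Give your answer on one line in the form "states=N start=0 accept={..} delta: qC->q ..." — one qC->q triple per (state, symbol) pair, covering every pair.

states=3 start=0 accept={2} delta: 0a->1 0b->0 0c->0 1a->1 1b->2 1c->2 2a->0 2b->2 2c->0

Fold the examples into a partial DFA from state 0: repeatedly fix the first undefined (state, symbol) met by the shortest-then-alphabetical prefix, trying targets in increasing order and rejecting any under which an Accept and a Reject string meet in one state with the same remainder; add a state when all current targets are rejected. Accepting states are where Accept strings end.
a: 0a undefined. 0a->0: no, ab/b meet in 0 with "b" left. Open state 1: 0a->1.
b: 0b undefined. 0b->0: ok.
c: 0c undefined. 0c->0: ok.
aa: 1a undefined. 1a->0: no, aab/bbc meet in 0. 1a->1: ok.
ab: 1b undefined. 1b->0: no, bab/bbc meet in 0. 1b->1: no, bab/a meet in 1. Open state 2: 1b->2.
ac: 1c undefined. 1c->0: no, ac/bbc meet in 0. 1c->1: no, bab/accb meet in 2. 1c->2: ok.
aba: 2a undefined. 2a->0: ok.
abb: 2b undefined. 2b->0: no, acb/aba meet in 0. 2b->1: no, acb/a meet in 1. 2b->2: ok.
acc: 2c undefined. 2c->0: ok.
All examples now run through 3 states with every (state, symbol) defined. Accept strings end in {2}, Reject strings end in {0,1}; accept={2}.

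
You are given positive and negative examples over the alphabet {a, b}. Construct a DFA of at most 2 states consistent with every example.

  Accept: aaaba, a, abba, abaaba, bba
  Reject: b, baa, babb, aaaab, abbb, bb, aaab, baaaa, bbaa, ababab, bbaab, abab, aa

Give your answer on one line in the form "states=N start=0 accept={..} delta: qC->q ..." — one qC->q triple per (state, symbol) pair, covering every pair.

Grow the machine one transition at a time. Run the examples from 0; the earliest place one falls off (shortest prefix, ties alphabetical) gets sent to the lowest-numbered state that keeps every Accept/Reject pair distinguishable — a pair clashes when both reach the same state with identical unread suffix — and to a fresh state only if none does.
a: 0a undefined. 0a->0: no, a/aa meet in 0. Open state 1: 0a->1.
b: 0b undefined. 0b->0: ok.
aa: 1a undefined. 1a->0: ok.
ab: 1b undefined. 1b->0: ok.
All examples now run through 2 states with every (state, symbol) defined. Accept strings end in {1}, Reject strings end in {0}; accept={1}.

states=2 start=0 accept={1} delta: 0a->1 0b->0 1a->0 1b->0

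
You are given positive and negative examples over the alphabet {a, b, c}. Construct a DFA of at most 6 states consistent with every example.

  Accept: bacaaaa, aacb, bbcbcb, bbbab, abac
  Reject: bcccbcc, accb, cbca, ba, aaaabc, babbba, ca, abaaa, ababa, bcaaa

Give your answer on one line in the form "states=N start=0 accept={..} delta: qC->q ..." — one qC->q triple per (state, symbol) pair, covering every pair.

Fold the examples into a partial DFA from state 0: repeatedly fix the first undefined (state, symbol) met by the shortest-then-alphabetical prefix, trying targets in increasing order and rejecting any under which an Accept and a Reject string meet in one state with the same remainder; add a state when all current targets are rejected. Accepting states are where Accept strings end.
a: 0a undefined. 0a->0: ok.
b: 0b undefined. 0b->0: no, bbbab/ba meet in 0. Open state 1: 0b->1.
c: 0c undefined. 0c->0: no, aacb/accb meet in 1. 0c->1: ok.
ba: 1a undefined. 1a->0: no, bacaaaa/ba meet in 0. 1a->1: no, abac/aaaabc meet in 1 with "c" left. Open state 2: 1a->2.
bb: 1b undefined. 1b->0: ok.
bc: 1c undefined. 1c->0: no, aacb/aaaabc meet in 0. 1c->1: no, aacb/accb meet in 0. 1c->2: no, bbbab/accb meet in 2 with "b" left. Open state 3: 1c->3.
bab: 2b undefined. 2b->0: no, aacb/babbba meet in 0. 2b->1: ok.
bac: 2c undefined. 2c->0: ok.
bca: 3a undefined. 3a->0: no, bacaaaa/bcaaa meet in 0. 3a->1: ok.
bcc: 3c undefined. 3c->0: ok.
abaa: 2a undefined. 2a->0: no, bacaaaa/abaaa meet in 0. 2a->1: no, bbbab/bcaaa meet in 1. 2a->2: ok.
accb: 3b undefined. 3b->0: no, bacaaaa/accb meet in 0. 3b->1: no, bbbab/accb meet in 1. 3b->2: ok.
All examples now run through 4 states with every (state, symbol) defined. Accept strings end in {0,1}, Reject strings end in {2,3}; accept={0,1}.

states=4 start=0 accept={0,1} delta: 0a->0 0b->1 0c->1 1a->2 1b->0 1c->3 2a->2 2b->1 2c->0 3a->1 3b->2 3c->0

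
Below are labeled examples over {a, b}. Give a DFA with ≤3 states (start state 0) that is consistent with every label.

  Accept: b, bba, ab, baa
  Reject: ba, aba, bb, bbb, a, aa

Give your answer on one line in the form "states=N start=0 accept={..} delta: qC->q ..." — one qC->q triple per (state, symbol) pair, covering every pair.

states=3 start=0 accept={1} delta: 0a->0 0b->1 1a->2 1b->2 2a->1 2b->0

State merging on the prefix tree: take the shortest (then alphabetical) example prefix whose next move is undefined and point that move at state 0, else 1, else 2, ...; a target is out if some Accept/Reject pair would then sit in one state with the same input left (inseparable). If every existing state is out, open a new one.
a: 0a undefined. 0a->0: ok.
b: 0b undefined. 0b->0: no, b/ba meet in 0. Open state 1: 0b->1.
ba: 1a undefined. 1a->0: no, baa/ba meet in 0. 1a->1: no, b/ba meet in 1. Open state 2: 1a->2.
bb: 1b undefined. 1b->0: no, b/bbb meet in 1. 1b->1: no, b/bb meet in 1. 1b->2: ok.
baa: 2a undefined. 2a->0: no, bba/a meet in 0. 2a->1: ok.
bbb: 2b undefined. 2b->0: ok.
All examples now run through 3 states with every (state, symbol) defined. Accept strings end in {1}, Reject strings end in {0,2}; accept={1}.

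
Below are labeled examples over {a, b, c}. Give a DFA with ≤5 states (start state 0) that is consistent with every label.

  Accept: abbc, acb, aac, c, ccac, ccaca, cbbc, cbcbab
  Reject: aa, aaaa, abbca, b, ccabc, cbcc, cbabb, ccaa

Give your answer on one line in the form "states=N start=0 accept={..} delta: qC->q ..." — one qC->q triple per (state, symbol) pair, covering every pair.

Fold the examples into a partial DFA from state 0: repeatedly fix the first undefined (state, symbol) met by the shortest-then-alphabetical prefix, trying targets in increasing order and rejecting any under which an Accept and a Reject string meet in one state with the same remainder; add a state when all current targets are rejected. Accepting states are where Accept strings end.
a: 0a undefined. 0a->0: ok.
b: 0b undefined. 0b->0: ok.
c: 0c undefined. 0c->0: no, abbc/aa meet in 0. Open state 1: 0c->1.
cb: 1b undefined. 1b->0: no, acb/aa meet in 0. 1b->1: ok.
cc: 1c undefined. 1c->0: no, abbc/ccabc meet in 1. 1c->1: no, abbc/cbcc meet in 1. Open state 2: 1c->2.
cba: 1a undefined. 1a->0: ok.
cca: 2a undefined. 2a->0: no, abbc/ccabc meet in 1. 2a->1: no, ccac/ccabc meet in 2. 2a->2: no, ccac/cbcc meet in 2 with "c" left. Open state 3: 2a->3.
cbcb: 2b undefined. 2b->0: no, cbcbab/aa meet in 0. 2b->1: no, cbcbab/aa meet in 0. 2b->2: ok.
cbcc: 2c undefined. 2c->0: ok.
ccaa: 3a undefined. 3a->0: ok.
ccab: 3b undefined. 3b->0: no, abbc/ccabc meet in 1. 3b->1: no, cbbc/ccabc meet in 2. 3b->2: ok.
ccac: 3c undefined. 3c->0: no, ccac/aa meet in 0. 3c->1: no, ccaca/aa meet in 0. 3c->2: ok.
All examples now run through 4 states with every (state, symbol) defined. Accept strings end in {1,2,3}, Reject strings end in {0}; accept={1,2,3}.

states=4 start=0 accept={1,2,3} delta: 0a->0 0b->0 0c->1 1a->0 1b->1 1c->2 2a->3 2b->2 2c->0 3a->0 3b->2 3c->2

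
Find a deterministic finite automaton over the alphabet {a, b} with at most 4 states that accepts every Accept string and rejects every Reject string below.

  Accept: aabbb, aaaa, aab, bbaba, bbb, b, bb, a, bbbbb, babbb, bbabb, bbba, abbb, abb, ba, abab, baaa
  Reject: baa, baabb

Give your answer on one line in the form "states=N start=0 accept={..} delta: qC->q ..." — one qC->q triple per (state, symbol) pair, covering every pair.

State merging on the prefix tree: take the shortest (then alphabetical) example prefix whose next move is undefined and point that move at state 0, else 1, else 2, ...; a target is out if some Accept/Reject pair would then sit in one state with the same input left (inseparable). If every existing state is out, open a new one.
a: 0a undefined. 0a->0: ok.
b: 0b undefined. 0b->0: no, aabbb/baa meet in 0. Open state 1: 0b->1.
ba: 1a undefined. 1a->0: no, aaaa/baa meet in 0. 1a->1: no, aabbb/baabb meet in 1 with "bb" left. Open state 2: 1a->2.
bb: 1b undefined. 1b->0: ok.
baa: 2a undefined. 2a->0: no, aaaa/baa meet in 0. 2a->1: no, aabbb/baa meet in 1. 2a->2: no, bbaba/baa meet in 2. Open state 3: 2a->3.
bab: 2b undefined. 2b->0: ok.
baaa: 3a undefined. 3a->0: ok.
baab: 3b undefined. 3b->0: no, aabbb/baabb meet in 1. 3b->1: no, aaaa/baabb meet in 0. 3b->2: no, aaaa/baabb meet in 0. 3b->3: ok.
All examples now run through 4 states with every (state, symbol) defined. Accept strings end in {0,1,2}, Reject strings end in {3}; accept={0,1,2}.

states=4 start=0 accept={0,1,2} delta: 0a->0 0b->1 1a->2 1b->0 2a->3 2b->0 3a->0 3b->3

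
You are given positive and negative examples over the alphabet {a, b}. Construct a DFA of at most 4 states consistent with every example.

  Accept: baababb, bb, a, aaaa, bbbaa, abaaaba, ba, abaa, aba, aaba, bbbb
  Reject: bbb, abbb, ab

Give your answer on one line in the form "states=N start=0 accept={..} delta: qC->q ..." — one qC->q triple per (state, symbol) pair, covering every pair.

Grow the machine one transition at a time. Run the examples from 0; the earliest place one falls off (shortest prefix, ties alphabetical) gets sent to the lowest-numbered state that keeps every Accept/Reject pair distinguishable — a pair clashes when both reach the same state with identical unread suffix — and to a fresh state only if none does.
a: 0a undefined. 0a->0: ok.
b: 0b undefined. 0b->0: no, baababb/bbb meet in 0. Open state 1: 0b->1.
ba: 1a undefined. 1a->0: ok.
bb: 1b undefined. 1b->0: ok.
All examples now run through 2 states with every (state, symbol) defined. Accept strings end in {0}, Reject strings end in {1}; accept={0}.

states=2 start=0 accept={0} delta: 0a->0 0b->1 1a->0 1b->0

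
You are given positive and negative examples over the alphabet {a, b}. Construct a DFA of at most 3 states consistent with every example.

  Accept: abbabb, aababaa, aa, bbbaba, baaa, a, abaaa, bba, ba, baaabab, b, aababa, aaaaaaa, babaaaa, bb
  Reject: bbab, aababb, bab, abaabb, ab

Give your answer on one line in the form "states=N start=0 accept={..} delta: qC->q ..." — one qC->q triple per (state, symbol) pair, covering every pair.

states=3 start=0 accept={0,1} delta: 0a->1 0b->0 1a->0 1b->2 2a->0 2b->2

Fold the examples into a partial DFA from state 0: repeatedly fix the first undefined (state, symbol) met by the shortest-then-alphabetical prefix, trying targets in increasing order and rejecting any under which an Accept and a Reject string meet in one state with the same remainder; add a state when all current targets are rejected. Accepting states are where Accept strings end.
a: 0a undefined. 0a->0: no, b/ab meet in 0 with "b" left. Open state 1: 0a->1.
b: 0b undefined. 0b->0: ok.
aa: 1a undefined. 1a->0: ok.
ab: 1b undefined. 1b->0: no, abbabb/bbab meet in 0. 1b->1: no, aababaa/bbab meet in 1. Open state 2: 1b->2.
aba: 2a undefined. 2a->0: ok.
abb: 2b undefined. 2b->0: no, abbabb/aababb meet in 0. 2b->1: no, aababaa/aababb meet in 1. 2b->2: ok.
All examples now run through 3 states with every (state, symbol) defined. Accept strings end in {0,1}, Reject strings end in {2}; accept={0,1}.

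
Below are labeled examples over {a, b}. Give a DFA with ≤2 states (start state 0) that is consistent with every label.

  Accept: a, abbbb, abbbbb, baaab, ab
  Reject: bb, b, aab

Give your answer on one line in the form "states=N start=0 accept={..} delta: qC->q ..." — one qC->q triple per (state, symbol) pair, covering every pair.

State merging on the prefix tree: take the shortest (then alphabetical) example prefix whose next move is undefined and point that move at state 0, else 1, else 2, ...; a target is out if some Accept/Reject pair would then sit in one state with the same input left (inseparable). If every existing state is out, open a new one.
a: 0a undefined. 0a->0: no, ab/b meet in 0 with "b" left. Open state 1: 0a->1.
b: 0b undefined. 0b->0: ok.
aa: 1a undefined. 1a->0: ok.
ab: 1b undefined. 1b->0: no, abbbb/bb meet in 0. 1b->1: ok.
All examples now run through 2 states with every (state, symbol) defined. Accept strings end in {1}, Reject strings end in {0}; accept={1}.

states=2 start=0 accept={1} delta: 0a->1 0b->0 1a->0 1b->1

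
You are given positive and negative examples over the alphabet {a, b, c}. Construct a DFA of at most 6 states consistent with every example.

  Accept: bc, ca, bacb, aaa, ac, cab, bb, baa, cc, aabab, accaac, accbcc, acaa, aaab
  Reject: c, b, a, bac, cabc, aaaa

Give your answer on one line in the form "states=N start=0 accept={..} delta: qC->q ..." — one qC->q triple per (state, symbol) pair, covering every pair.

states=4 start=0 accept={0,2,3} delta: 0a->1 0b->1 0c->1 1a->2 1b->0 1c->0 2a->3 2b->0 2c->1 3a->1 3b->0 3c->0

Grow the machine one transition at a time. Run the examples from 0; the earliest place one falls off (shortest prefix, ties alphabetical) gets sent to the lowest-numbered state that keeps every Accept/Reject pair distinguishable — a pair clashes when both reach the same state with identical unread suffix — and to a fresh state only if none does.
a: 0a undefined. 0a->0: no, aaa/a meet in 0. Open state 1: 0a->1.
b: 0b undefined. 0b->0: no, bc/c meet in 0 with "c" left. 0b->1: ok.
c: 0c undefined. 0c->0: no, ca/b meet in 1. 0c->1: ok.
aa: 1a undefined. 1a->0: no, bc/cabc meet in 1 with "c" left. 1a->1: no, bc/bac meet in 1 with "c" left. Open state 2: 1a->2.
ac: 1c undefined. 1c->0: ok.
bb: 1b undefined. 1b->0: ok.
aaa: 2a undefined. 2a->0: no, accaac/c meet in 1. 2a->1: no, ca/aaaa meet in 2. 2a->2: no, ca/aaaa meet in 2. Open state 3: 2a->3.
aab: 2b undefined. 2b->0: ok.
bac: 2c undefined. 2c->0: no, bc/bac meet in 0. 2c->1: ok.
aaaa: 3a undefined. 3a->0: no, bc/aaaa meet in 0. 3a->1: ok.
aaab: 3b undefined. 3b->0: ok.
accaac: 3c undefined. 3c->0: ok.
All examples now run through 4 states with every (state, symbol) defined. Accept strings end in {0,2,3}, Reject strings end in {1}; accept={0,2,3}.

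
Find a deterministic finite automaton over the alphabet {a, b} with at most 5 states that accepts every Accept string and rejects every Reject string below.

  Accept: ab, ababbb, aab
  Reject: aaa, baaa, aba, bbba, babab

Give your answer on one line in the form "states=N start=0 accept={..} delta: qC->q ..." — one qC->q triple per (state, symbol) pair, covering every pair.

states=4 start=0 accept={1} delta: 0a->0 0b->1 1a->2 1b->0 2a->0 2b->3 3a->1 3b->0

Fold the examples into a partial DFA from state 0: repeatedly fix the first undefined (state, symbol) met by the shortest-then-alphabetical prefix, trying targets in increasing order and rejecting any under which an Accept and a Reject string meet in one state with the same remainder; add a state when all current targets are rejected. Accepting states are where Accept strings end.
a: 0a undefined. 0a->0: ok.
b: 0b undefined. 0b->0: no, ab/aaa meet in 0. Open state 1: 0b->1.
ba: 1a undefined. 1a->0: no, ab/babab meet in 1. 1a->1: no, ab/baaa meet in 1. Open state 2: 1a->2.
bb: 1b undefined. 1b->0: ok.
baa: 2a undefined. 2a->0: ok.
bab: 2b undefined. 2b->0: no, ab/babab meet in 1. 2b->1: no, ab/babab meet in 1. 2b->2: no, ab/babab meet in 1. Open state 3: 2b->3.
baba: 3a undefined. 3a->0: no, ab/babab meet in 1. 3a->1: ok.
ababb: 3b undefined. 3b->0: ok.
All examples now run through 4 states with every (state, symbol) defined. Accept strings end in {1}, Reject strings end in {0,2}; accept={1}.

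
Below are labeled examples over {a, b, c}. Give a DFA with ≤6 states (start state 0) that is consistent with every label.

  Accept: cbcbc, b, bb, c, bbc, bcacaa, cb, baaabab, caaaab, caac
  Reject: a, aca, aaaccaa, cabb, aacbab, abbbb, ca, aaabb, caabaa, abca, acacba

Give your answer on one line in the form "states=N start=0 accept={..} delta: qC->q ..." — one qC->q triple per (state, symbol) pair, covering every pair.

Grow the machine one transition at a time. Run the examples from 0; the earliest place one falls off (shortest prefix, ties alphabetical) gets sent to the lowest-numbered state that keeps every Accept/Reject pair distinguishable — a pair clashes when both reach the same state with identical unread suffix — and to a fresh state only if none does.
a: 0a undefined. 0a->0: no, bb/aaabb meet in 0 with "bb" left. Open state 1: 0a->1.
b: 0b undefined. 0b->0: ok.
c: 0c undefined. 0c->0: ok.
aa: 1a undefined. 1a->0: no, cbcbc/caabaa meet in 0. 1a->1: ok.
ab: 1b undefined. 1b->0: no, cbcbc/cabb meet in 0. 1b->1: no, baaabab/a meet in 1. Open state 2: 1b->2.
ac: 1c undefined. 1c->0: no, bcacaa/a meet in 1. 1c->1: no, bcacaa/a meet in 1. 1c->2: no, bcacaa/caabaa meet in 2 with "aa" left. Open state 3: 1c->3.
abb: 2b undefined. 2b->0: no, cbcbc/cabb meet in 0. 2b->1: ok.
abc: 2c undefined. 2c->0: ok.
aca: 3a undefined. 3a->0: no, cbcbc/aca meet in 0. 3a->1: no, bcacaa/a meet in 1. 3a->2: no, caaaab/aca meet in 2. 3a->3: no, bcacaa/aca meet in 3. Open state 4: 3a->4.
aacb: 3b undefined. 3b->0: no, caaaab/aacbab meet in 2. 3b->1: no, caaaab/aacbab meet in 2. 3b->2: no, baaabab/aacbab meet in 2 with "ab" left. 3b->3: ok.
acac: 4c undefined. 4c->0: ok.
aaacc: 3c undefined. 3c->0: ok.
caaba: 2a undefined. 2a->0: ok.
aacbab: 4b undefined. 4b->0: no, cbcbc/aacbab meet in 0. 4b->1: ok.
bcacaa: 4a undefined. 4a->0: ok.
All examples now run through 5 states with every (state, symbol) defined. Accept strings end in {0,2,3}, Reject strings end in {1,4}; accept={0,2,3}.

states=5 start=0 accept={0,2,3} delta: 0a->1 0b->0 0c->0 1a->1 1b->2 1c->3 2a->0 2b->1 2c->0 3a->4 3b->3 3c->0 4a->0 4b->1 4c->0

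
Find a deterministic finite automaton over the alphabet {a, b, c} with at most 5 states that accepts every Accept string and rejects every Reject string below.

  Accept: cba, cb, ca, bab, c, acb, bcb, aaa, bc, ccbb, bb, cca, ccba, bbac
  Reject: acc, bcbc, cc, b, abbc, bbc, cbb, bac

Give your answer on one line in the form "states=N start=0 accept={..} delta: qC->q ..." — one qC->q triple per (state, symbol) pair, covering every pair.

states=4 start=0 accept={0,2,3} delta: 0a->0 0b->1 0c->2 1a->2 1b->2 1c->2 2a->0 2b->3 2c->1 3a->0 3b->1 3c->1

State merging on the prefix tree: take the shortest (then alphabetical) example prefix whose next move is undefined and point that move at state 0, else 1, else 2, ...; a target is out if some Accept/Reject pair would then sit in one state with the same input left (inseparable). If every existing state is out, open a new one.
a: 0a undefined. 0a->0: ok.
b: 0b undefined. 0b->0: no, bab/b meet in 0. Open state 1: 0b->1.
c: 0c undefined. 0c->0: no, cb/b meet in 1. 0c->1: no, c/b meet in 1. Open state 2: 0c->2.
ba: 1a undefined. 1a->0: no, bab/b meet in 1. 1a->1: no, bc/bac meet in 1 with "c" left. 1a->2: ok.
bb: 1b undefined. 1b->0: no, c/abbc meet in 2. 1b->1: no, bc/abbc meet in 1 with "c" left. 1b->2: ok.
bc: 1c undefined. 1c->0: no, bcb/b meet in 1. 1c->1: no, bc/b meet in 1. 1c->2: ok.
ca: 2a undefined. 2a->0: ok.
cb: 2b undefined. 2b->0: no, c/bcbc meet in 2. 2b->1: no, cba/bcbc meet in 2. 2b->2: no, cb/cbb meet in 2. Open state 3: 2b->3.
cc: 2c undefined. 2c->0: no, ca/acc meet in 0. 2c->1: ok.
cba: 3a undefined. 3a->0: ok.
cbb: 3b undefined. 3b->0: no, cba/cbb meet in 0. 3b->1: ok.
bcbc: 3c undefined. 3c->0: no, cba/bcbc meet in 0. 3c->1: ok.
All examples now run through 4 states with every (state, symbol) defined. Accept strings end in {0,2,3}, Reject strings end in {1}; accept={0,2,3}.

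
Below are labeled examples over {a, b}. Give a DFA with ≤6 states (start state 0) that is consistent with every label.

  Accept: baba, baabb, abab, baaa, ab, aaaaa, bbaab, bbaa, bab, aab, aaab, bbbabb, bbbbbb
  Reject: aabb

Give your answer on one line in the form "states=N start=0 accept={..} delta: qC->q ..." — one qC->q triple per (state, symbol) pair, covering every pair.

Grow the machine one transition at a time. Run the examples from 0; the earliest place one falls off (shortest prefix, ties alphabetical) gets sent to the lowest-numbered state that keeps every Accept/Reject pair distinguishable — a pair clashes when both reach the same state with identical unread suffix — and to a fresh state only if none does.
a: 0a undefined. 0a->0: ok.
b: 0b undefined. 0b->0: no, baba/aabb meet in 0. Open state 1: 0b->1.
ba: 1a undefined. 1a->0: no, baabb/aabb meet in 1 with "b" left. 1a->1: no, abab/aabb meet in 1 with "b" left. Open state 2: 1a->2.
bb: 1b undefined. 1b->0: no, aaaaa/aabb meet in 0. 1b->1: no, ab/aabb meet in 1. 1b->2: ok.
baa: 2a undefined. 2a->0: no, baabb/aabb meet in 2. 2a->1: no, baaa/aabb meet in 2. 2a->2: no, baaa/aabb meet in 2. Open state 3: 2a->3.
bab: 2b undefined. 2b->0: no, bbbabb/aabb meet in 2. 2b->1: no, baba/aabb meet in 2. 2b->2: no, abab/aabb meet in 2. 2b->3: ok.
baaa: 3a undefined. 3a->0: no, bbbabb/aabb meet in 2. 3a->1: no, bbaab/aabb meet in 2. 3a->2: no, baba/aabb meet in 2. 3a->3: ok.
baab: 3b undefined. 3b->0: no, bbbbbb/aabb meet in 2. 3b->1: no, baabb/aabb meet in 2. 3b->2: no, bbaab/aabb meet in 2. 3b->3: ok.
All examples now run through 4 states with every (state, symbol) defined. Accept strings end in {0,1,3}, Reject strings end in {2}; accept={0,1,3}.

states=4 start=0 accept={0,1,3} delta: 0a->0 0b->1 1a->2 1b->2 2a->3 2b->3 3a->3 3b->3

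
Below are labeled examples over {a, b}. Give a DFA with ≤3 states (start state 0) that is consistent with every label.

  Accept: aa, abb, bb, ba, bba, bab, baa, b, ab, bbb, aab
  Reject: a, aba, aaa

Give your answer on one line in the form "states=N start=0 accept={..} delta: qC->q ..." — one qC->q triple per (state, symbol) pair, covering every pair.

states=3 start=0 accept={0,2} delta: 0a->1 0b->2 1a->0 1b->0 2a->2 2b->2

State merging on the prefix tree: take the shortest (then alphabetical) example prefix whose next move is undefined and point that move at state 0, else 1, else 2, ...; a target is out if some Accept/Reject pair would then sit in one state with the same input left (inseparable). If every existing state is out, open a new one.
a: 0a undefined. 0a->0: no, aa/a meet in 0. Open state 1: 0a->1.
b: 0b undefined. 0b->0: no, ba/a meet in 1. 0b->1: no, bba/aba meet in 1 with "ba" left. Open state 2: 0b->2.
aa: 1a undefined. 1a->0: ok.
ab: 1b undefined. 1b->0: ok.
ba: 2a undefined. 2a->0: no, baa/a meet in 1. 2a->1: no, ba/a meet in 1. 2a->2: ok.
bb: 2b undefined. 2b->0: no, bba/a meet in 1. 2b->1: no, bb/a meet in 1. 2b->2: ok.
All examples now run through 3 states with every (state, symbol) defined. Accept strings end in {0,2}, Reject strings end in {1}; accept={0,2}.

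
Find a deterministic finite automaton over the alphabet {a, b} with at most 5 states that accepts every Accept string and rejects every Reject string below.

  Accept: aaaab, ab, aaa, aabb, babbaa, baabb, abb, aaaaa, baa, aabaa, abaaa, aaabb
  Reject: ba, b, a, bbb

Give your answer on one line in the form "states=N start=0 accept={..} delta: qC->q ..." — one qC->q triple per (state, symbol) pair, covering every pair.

Grow the machine one transition at a time. Run the examples from 0; the earliest place one falls off (shortest prefix, ties alphabetical) gets sent to the lowest-numbered state that keeps every Accept/Reject pair distinguishable — a pair clashes when both reach the same state with identical unread suffix — and to a fresh state only if none does.
a: 0a undefined. 0a->0: no, aaaab/b meet in 0 with "b" left. Open state 1: 0a->1.
b: 0b undefined. 0b->0: ok.
aa: 1a undefined. 1a->0: no, aaaab/b meet in 0. 1a->1: no, aaa/ba meet in 1. Open state 2: 1a->2.
ab: 1b undefined. 1b->0: no, ab/b meet in 0. 1b->1: no, ab/ba meet in 1. 1b->2: ok.
aaa: 2a undefined. 2a->0: no, aaa/b meet in 0. 2a->1: no, aaa/ba meet in 1. 2a->2: ok.
aab: 2b undefined. 2b->0: no, aaaab/b meet in 0. 2b->1: no, aaaab/ba meet in 1. 2b->2: ok.
All examples now run through 3 states with every (state, symbol) defined. Accept strings end in {2}, Reject strings end in {0,1}; accept={2}.

states=3 start=0 accept={2} delta: 0a->1 0b->0 1a->2 1b->2 2a->2 2b->2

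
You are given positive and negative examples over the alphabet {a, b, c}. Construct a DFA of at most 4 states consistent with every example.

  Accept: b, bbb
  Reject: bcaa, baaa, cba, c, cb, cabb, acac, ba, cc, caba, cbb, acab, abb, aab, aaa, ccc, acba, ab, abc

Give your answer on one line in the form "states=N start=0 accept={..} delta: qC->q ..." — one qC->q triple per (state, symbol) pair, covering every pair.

Fold the examples into a partial DFA from state 0: repeatedly fix the first undefined (state, symbol) met by the shortest-then-alphabetical prefix, trying targets in increasing order and rejecting any under which an Accept and a Reject string meet in one state with the same remainder; add a state when all current targets are rejected. Accepting states are where Accept strings end.
a: 0a undefined. 0a->0: no, b/aab meet in 0 with "b" left. Open state 1: 0a->1.
b: 0b undefined. 0b->0: ok.
c: 0c undefined. 0c->0: no, b/c meet in 0. 0c->1: ok.
aa: 1a undefined. 1a->0: no, b/cabb meet in 0. 1a->1: ok.
ab: 1b undefined. 1b->0: no, b/cb meet in 0. 1b->1: ok.
ac: 1c undefined. 1c->0: no, b/acac meet in 0. 1c->1: ok.
All examples now run through 2 states with every (state, symbol) defined. Accept strings end in {0}, Reject strings end in {1}; accept={0}.

states=2 start=0 accept={0} delta: 0a->1 0b->0 0c->1 1a->1 1b->1 1c->1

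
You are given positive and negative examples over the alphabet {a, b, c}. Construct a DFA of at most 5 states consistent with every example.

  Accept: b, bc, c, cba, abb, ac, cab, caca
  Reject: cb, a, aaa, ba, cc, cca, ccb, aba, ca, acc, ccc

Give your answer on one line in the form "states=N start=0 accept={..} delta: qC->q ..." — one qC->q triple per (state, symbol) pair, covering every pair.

states=5 start=0 accept={1,2} delta: 0a->0 0b->1 0c->2 1a->0 1b->1 1c->1 2a->3 2b->3 2c->4 3a->1 3b->1 3c->3 4a->0 4b->0 4c->0

Grow the machine one transition at a time. Run the examples from 0; the earliest place one falls off (shortest prefix, ties alphabetical) gets sent to the lowest-numbered state that keeps every Accept/Reject pair distinguishable — a pair clashes when both reach the same state with identical unread suffix — and to a fresh state only if none does.
a: 0a undefined. 0a->0: ok.
b: 0b undefined. 0b->0: no, b/a meet in 0. Open state 1: 0b->1.
c: 0c undefined. 0c->0: no, b/cb meet in 1. 0c->1: no, bc/cc meet in 1 with "c" left. Open state 2: 0c->2.
ba: 1a undefined. 1a->0: ok.
bc: 1c undefined. 1c->0: no, bc/a meet in 0. 1c->1: ok.
ca: 2a undefined. 2a->0: no, caca/a meet in 0. 2a->1: no, b/ca meet in 1. 2a->2: no, c/ca meet in 2. Open state 3: 2a->3.
cb: 2b undefined. 2b->0: no, cba/cb meet in 0. 2b->1: no, b/cb meet in 1. 2b->2: no, c/cb meet in 2. 2b->3: ok.
cc: 2c undefined. 2c->0: no, b/ccb meet in 1. 2c->1: no, b/cc meet in 1. 2c->2: no, c/cc meet in 2. 2c->3: no, cba/cca meet in 3 with "a" left. Open state 4: 2c->4.
abb: 1b undefined. 1b->0: no, abb/a meet in 0. 1b->1: ok.
cab: 3b undefined. 3b->0: no, cab/a meet in 0. 3b->1: ok.
cac: 3c undefined. 3c->0: no, caca/a meet in 0. 3c->1: no, caca/a meet in 0. 3c->2: no, caca/cb meet in 3. 3c->3: ok.
cba: 3a undefined. 3a->0: no, cba/a meet in 0. 3a->1: ok.
cca: 4a undefined. 4a->0: ok.
ccb: 4b undefined. 4b->0: ok.
ccc: 4c undefined. 4c->0: ok.
All examples now run through 5 states with every (state, symbol) defined. Accept strings end in {1,2}, Reject strings end in {0,3,4}; accept={1,2}.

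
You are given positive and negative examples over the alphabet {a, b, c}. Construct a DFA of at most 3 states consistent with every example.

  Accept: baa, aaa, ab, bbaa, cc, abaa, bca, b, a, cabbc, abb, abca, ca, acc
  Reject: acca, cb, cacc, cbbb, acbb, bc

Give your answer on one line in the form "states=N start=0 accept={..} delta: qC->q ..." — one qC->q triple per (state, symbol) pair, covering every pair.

State merging on the prefix tree: take the shortest (then alphabetical) example prefix whose next move is undefined and point that move at state 0, else 1, else 2, ...; a target is out if some Accept/Reject pair would then sit in one state with the same input left (inseparable). If every existing state is out, open a new one.
a: 0a undefined. 0a->0: ok.
b: 0b undefined. 0b->0: ok.
c: 0c undefined. 0c->0: no, baa/acca meet in 0. Open state 1: 0c->1.
ca: 1a undefined. 1a->0: no, cc/cacc meet in 1 with "c" left. 1a->1: no, bca/bc meet in 1. Open state 2: 1a->2.
cb: 1b undefined. 1b->0: no, baa/cb meet in 0. 1b->1: ok.
cc: 1c undefined. 1c->0: no, baa/acca meet in 0. 1c->1: no, cc/cb meet in 1. 1c->2: ok.
cab: 2b undefined. 2b->0: no, cabbc/cb meet in 1. 2b->1: ok.
cac: 2c undefined. 2c->0: ok.
acca: 2a undefined. 2a->0: no, baa/acca meet in 0. 2a->1: ok.
All examples now run through 3 states with every (state, symbol) defined. Accept strings end in {0,2}, Reject strings end in {1}; accept={0,2}.

states=3 start=0 accept={0,2} delta: 0a->0 0b->0 0c->1 1a->2 1b->1 1c->2 2a->1 2b->1 2c->0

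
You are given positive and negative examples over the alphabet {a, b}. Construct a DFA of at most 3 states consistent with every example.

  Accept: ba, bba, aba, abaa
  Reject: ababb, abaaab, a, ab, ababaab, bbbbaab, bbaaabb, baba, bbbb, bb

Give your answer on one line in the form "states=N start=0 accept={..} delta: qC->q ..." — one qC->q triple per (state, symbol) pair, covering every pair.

Fold the examples into a partial DFA from state 0: repeatedly fix the first undefined (state, symbol) met by the shortest-then-alphabetical prefix, trying targets in increasing order and rejecting any under which an Accept and a Reject string meet in one state with the same remainder; add a state when all current targets are rejected. Accepting states are where Accept strings end.
a: 0a undefined. 0a->0: ok.
b: 0b undefined. 0b->0: no, ba/ababb meet in 0. Open state 1: 0b->1.
ba: 1a undefined. 1a->0: no, ba/a meet in 0. 1a->1: no, ba/ab meet in 1. Open state 2: 1a->2.
bb: 1b undefined. 1b->0: no, bba/a meet in 0. 1b->1: ok.
bab: 2b undefined. 2b->0: ok.
abaa: 2a undefined. 2a->0: no, abaa/a meet in 0. 2a->1: no, abaa/ababb meet in 1. 2a->2: ok.
All examples now run through 3 states with every (state, symbol) defined. Accept strings end in {2}, Reject strings end in {0,1}; accept={2}.

states=3 start=0 accept={2} delta: 0a->0 0b->1 1a->2 1b->1 2a->2 2b->0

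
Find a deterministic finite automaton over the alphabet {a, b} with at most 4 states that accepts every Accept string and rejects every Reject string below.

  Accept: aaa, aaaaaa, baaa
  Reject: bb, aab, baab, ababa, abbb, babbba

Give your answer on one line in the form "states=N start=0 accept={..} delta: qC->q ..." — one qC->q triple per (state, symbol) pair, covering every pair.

states=3 start=0 accept={0} delta: 0a->0 0b->1 1a->2 1b->1 2a->0 2b->1

Fold the examples into a partial DFA from state 0: repeatedly fix the first undefined (state, symbol) met by the shortest-then-alphabetical prefix, trying targets in increasing order and rejecting any under which an Accept and a Reject string meet in one state with the same remainder; add a state when all current targets are rejected. Accepting states are where Accept strings end.
a: 0a undefined. 0a->0: ok.
b: 0b undefined. 0b->0: no, aaa/bb meet in 0. Open state 1: 0b->1.
ba: 1a undefined. 1a->0: no, aaa/ababa meet in 0. 1a->1: no, baaa/aab meet in 1. Open state 2: 1a->2.
bb: 1b undefined. 1b->0: no, aaa/bb meet in 0. 1b->1: ok.
baa: 2a undefined. 2a->0: ok.
bab: 2b undefined. 2b->0: no, aaa/ababa meet in 0. 2b->1: ok.
All examples now run through 3 states with every (state, symbol) defined. Accept strings end in {0}, Reject strings end in {1,2}; accept={0}.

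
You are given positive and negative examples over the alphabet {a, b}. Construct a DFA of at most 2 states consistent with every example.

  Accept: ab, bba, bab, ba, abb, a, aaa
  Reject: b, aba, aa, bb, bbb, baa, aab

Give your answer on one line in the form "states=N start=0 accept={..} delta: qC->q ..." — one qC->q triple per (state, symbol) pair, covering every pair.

Fold the examples into a partial DFA from state 0: repeatedly fix the first undefined (state, symbol) met by the shortest-then-alphabetical prefix, trying targets in increasing order and rejecting any under which an Accept and a Reject string meet in one state with the same remainder; add a state when all current targets are rejected. Accepting states are where Accept strings end.
a: 0a undefined. 0a->0: no, ab/b meet in 0 with "b" left. Open state 1: 0a->1.
b: 0b undefined. 0b->0: ok.
aa: 1a undefined. 1a->0: ok.
ab: 1b undefined. 1b->0: no, ab/b meet in 0. 1b->1: ok.
All examples now run through 2 states with every (state, symbol) defined. Accept strings end in {1}, Reject strings end in {0}; accept={1}.

states=2 start=0 accept={1} delta: 0a->1 0b->0 1a->0 1b->1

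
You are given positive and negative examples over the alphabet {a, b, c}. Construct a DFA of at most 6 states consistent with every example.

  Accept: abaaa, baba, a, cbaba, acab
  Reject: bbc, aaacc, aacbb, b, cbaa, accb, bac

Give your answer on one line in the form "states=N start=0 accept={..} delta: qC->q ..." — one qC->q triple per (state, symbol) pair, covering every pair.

Grow the machine one transition at a time. Run the examples from 0; the earliest place one falls off (shortest prefix, ties alphabetical) gets sent to the lowest-numbered state that keeps every Accept/Reject pair distinguishable — a pair clashes when both reach the same state with identical unread suffix — and to a fresh state only if none does.
a: 0a undefined. 0a->0: ok.
b: 0b undefined. 0b->0: no, abaaa/b meet in 0. Open state 1: 0b->1.
c: 0c undefined. 0c->0: no, a/aaacc meet in 0. 0c->1: ok.
ba: 1a undefined. 1a->0: no, acab/b meet in 1. 1a->1: no, abaaa/b meet in 1. Open state 2: 1a->2.
bb: 1b undefined. 1b->0: no, a/cbaa meet in 0. 1b->1: ok.
acc: 1c undefined. 1c->0: no, a/bbc meet in 0. 1c->1: ok.
bab: 2b undefined. 2b->0: ok.
bac: 2c undefined. 2c->0: no, baba/bac meet in 0. 2c->1: ok.
abaa: 2a undefined. 2a->0: no, abaaa/cbaa meet in 0. 2a->1: ok.
All examples now run through 3 states with every (state, symbol) defined. Accept strings end in {0,2}, Reject strings end in {1}; accept={0,2}.

states=3 start=0 accept={0,2} delta: 0a->0 0b->1 0c->1 1a->2 1b->1 1c->1 2a->1 2b->0 2c->1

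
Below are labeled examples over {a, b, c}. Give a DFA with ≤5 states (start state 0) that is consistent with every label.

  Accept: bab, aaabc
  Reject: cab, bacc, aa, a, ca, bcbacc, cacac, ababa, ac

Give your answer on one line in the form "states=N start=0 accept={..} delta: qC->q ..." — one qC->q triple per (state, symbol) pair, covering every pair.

Fold the examples into a partial DFA from state 0: repeatedly fix the first undefined (state, symbol) met by the shortest-then-alphabetical prefix, trying targets in increasing order and rejecting any under which an Accept and a Reject string meet in one state with the same remainder; add a state when all current targets are rejected. Accepting states are where Accept strings end.
a: 0a undefined. 0a->0: ok.
b: 0b undefined. 0b->0: no, bab/aa meet in 0. Open state 1: 0b->1.
c: 0c undefined. 0c->0: ok.
ba: 1a undefined. 1a->0: no, bab/cab meet in 1. 1a->1: ok.
bc: 1c undefined. 1c->0: no, aaabc/bacc meet in 0. 1c->1: no, aaabc/cab meet in 1. Open state 2: 1c->2.
bab: 1b undefined. 1b->0: no, bab/aa meet in 0. 1b->1: no, bab/cab meet in 1. 1b->2: ok.
bcb: 2b undefined. 2b->0: ok.
bacc: 2c undefined. 2c->0: ok.
ababa: 2a undefined. 2a->0: ok.
All examples now run through 3 states with every (state, symbol) defined. Accept strings end in {2}, Reject strings end in {0,1}; accept={2}.

states=3 start=0 accept={2} delta: 0a->0 0b->1 0c->0 1a->1 1b->2 1c->2 2a->0 2b->0 2c->0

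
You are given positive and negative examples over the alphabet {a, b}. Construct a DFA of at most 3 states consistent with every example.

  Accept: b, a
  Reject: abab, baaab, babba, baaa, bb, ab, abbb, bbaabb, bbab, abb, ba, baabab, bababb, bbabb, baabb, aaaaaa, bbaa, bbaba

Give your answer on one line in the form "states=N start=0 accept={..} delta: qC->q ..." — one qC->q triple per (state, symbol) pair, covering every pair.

Fold the examples into a partial DFA from state 0: repeatedly fix the first undefined (state, symbol) met by the shortest-then-alphabetical prefix, trying targets in increasing order and rejecting any under which an Accept and a Reject string meet in one state with the same remainder; add a state when all current targets are rejected. Accepting states are where Accept strings end.
a: 0a undefined. 0a->0: no, b/ab meet in 0 with "b" left. Open state 1: 0a->1.
b: 0b undefined. 0b->0: no, b/bb meet in 0. 0b->1: ok.
aa: 1a undefined. 1a->0: no, b/baaab meet in 1. 1a->1: no, b/baaa meet in 1. Open state 2: 1a->2.
ab: 1b undefined. 1b->0: no, b/abb meet in 1. 1b->1: no, b/bb meet in 1. 1b->2: ok.
aaa: 2a undefined. 2a->0: no, b/abab meet in 1. 2a->1: no, b/bbaba meet in 1. 2a->2: ok.
abb: 2b undefined. 2b->0: no, b/abbb meet in 1. 2b->1: no, b/abab meet in 1. 2b->2: ok.
All examples now run through 3 states with every (state, symbol) defined. Accept strings end in {1}, Reject strings end in {2}; accept={1}.

states=3 start=0 accept={1} delta: 0a->1 0b->1 1a->2 1b->2 2a->2 2b->2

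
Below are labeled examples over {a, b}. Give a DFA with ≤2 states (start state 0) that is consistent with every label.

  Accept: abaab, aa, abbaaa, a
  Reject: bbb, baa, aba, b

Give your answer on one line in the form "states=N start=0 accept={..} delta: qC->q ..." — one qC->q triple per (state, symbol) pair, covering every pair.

State merging on the prefix tree: take the shortest (then alphabetical) example prefix whose next move is undefined and point that move at state 0, else 1, else 2, ...; a target is out if some Accept/Reject pair would then sit in one state with the same input left (inseparable). If every existing state is out, open a new one.
a: 0a undefined. 0a->0: ok.
b: 0b undefined. 0b->0: no, abaab/bbb meet in 0. Open state 1: 0b->1.
ba: 1a undefined. 1a->0: no, abaab/b meet in 1. 1a->1: ok.
bb: 1b undefined. 1b->0: ok.
All examples now run through 2 states with every (state, symbol) defined. Accept strings end in {0}, Reject strings end in {1}; accept={0}.

states=2 start=0 accept={0} delta: 0a->0 0b->1 1a->1 1b->0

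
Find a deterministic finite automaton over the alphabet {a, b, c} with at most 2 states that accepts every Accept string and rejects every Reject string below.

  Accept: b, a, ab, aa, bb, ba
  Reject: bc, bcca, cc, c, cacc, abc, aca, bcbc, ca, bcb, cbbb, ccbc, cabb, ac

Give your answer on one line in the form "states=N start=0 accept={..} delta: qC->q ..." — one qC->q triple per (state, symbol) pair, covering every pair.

State merging on the prefix tree: take the shortest (then alphabetical) example prefix whose next move is undefined and point that move at state 0, else 1, else 2, ...; a target is out if some Accept/Reject pair would then sit in one state with the same input left (inseparable). If every existing state is out, open a new one.
a: 0a undefined. 0a->0: ok.
b: 0b undefined. 0b->0: ok.
c: 0c undefined. 0c->0: no, b/bc meet in 0. Open state 1: 0c->1.
ca: 1a undefined. 1a->0: no, b/aca meet in 0. 1a->1: ok.
cb: 1b undefined. 1b->0: no, b/bcb meet in 0. 1b->1: ok.
cc: 1c undefined. 1c->0: no, b/bcca meet in 0. 1c->1: ok.
All examples now run through 2 states with every (state, symbol) defined. Accept strings end in {0}, Reject strings end in {1}; accept={0}.

states=2 start=0 accept={0} delta: 0a->0 0b->0 0c->1 1a->1 1b->1 1c->1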